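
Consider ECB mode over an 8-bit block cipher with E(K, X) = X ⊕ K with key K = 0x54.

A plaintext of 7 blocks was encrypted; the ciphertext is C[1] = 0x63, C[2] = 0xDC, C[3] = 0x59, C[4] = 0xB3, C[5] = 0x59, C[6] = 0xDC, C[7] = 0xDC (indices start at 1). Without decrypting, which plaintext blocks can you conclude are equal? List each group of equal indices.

ECB encrypts each block independently with the same key, so equal ciphertext blocks imply equal plaintext blocks.
C[2] = C[6] = C[7] = 0xDC, so P[2] = P[6] = P[7].
C[3] = C[5] = 0x59, so P[3] = P[5].

P[2] = P[6] = P[7]; P[3] = P[5]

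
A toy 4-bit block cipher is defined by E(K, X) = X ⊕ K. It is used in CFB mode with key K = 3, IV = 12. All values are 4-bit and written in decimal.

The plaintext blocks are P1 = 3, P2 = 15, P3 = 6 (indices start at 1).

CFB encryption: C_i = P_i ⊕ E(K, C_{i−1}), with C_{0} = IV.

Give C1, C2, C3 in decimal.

C1 = 12, C2 = 0, C3 = 5

C1: E(K, 12) = 15; 3 ⊕ 15 = 12.
C2: E(K, 12) = 15; 15 ⊕ 15 = 0.
C3: E(K, 0) = 3; 6 ⊕ 3 = 5.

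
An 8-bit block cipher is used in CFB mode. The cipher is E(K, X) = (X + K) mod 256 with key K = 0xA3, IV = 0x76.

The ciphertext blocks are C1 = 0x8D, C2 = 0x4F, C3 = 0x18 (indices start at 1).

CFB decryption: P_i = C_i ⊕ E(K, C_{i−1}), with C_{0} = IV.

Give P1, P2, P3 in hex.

P1 = 0x94, P2 = 0x7F, P3 = 0xEA

P1: E(K, 0x76) = 0x19; 0x8D ⊕ 0x19 = 0x94.
P2: E(K, 0x8D) = 0x30; 0x4F ⊕ 0x30 = 0x7F.
P3: E(K, 0x4F) = 0xF2; 0x18 ⊕ 0xF2 = 0xEA.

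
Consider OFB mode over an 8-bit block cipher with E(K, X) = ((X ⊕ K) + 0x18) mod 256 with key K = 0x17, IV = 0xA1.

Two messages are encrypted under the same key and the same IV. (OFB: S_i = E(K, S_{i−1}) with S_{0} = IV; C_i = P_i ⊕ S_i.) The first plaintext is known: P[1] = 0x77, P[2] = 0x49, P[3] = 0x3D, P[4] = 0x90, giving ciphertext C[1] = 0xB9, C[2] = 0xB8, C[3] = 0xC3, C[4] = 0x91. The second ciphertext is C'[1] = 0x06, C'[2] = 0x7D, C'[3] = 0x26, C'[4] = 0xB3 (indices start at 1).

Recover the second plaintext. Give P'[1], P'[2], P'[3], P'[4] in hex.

In OFB with a reused IV, both messages share the same keystream S_i, so C_i ⊕ C'_i = P_i ⊕ P'_i and thus P'_i = P_i ⊕ C_i ⊕ C'_i.
P'[1]: 0x77 ⊕ 0xB9 ⊕ 0x06 = 0xC8.
P'[2]: 0x49 ⊕ 0xB8 ⊕ 0x7D = 0x8C.
P'[3]: 0x3D ⊕ 0xC3 ⊕ 0x26 = 0xD8.
P'[4]: 0x90 ⊕ 0x91 ⊕ 0xB3 = 0xB2.

P'[1] = 0xC8, P'[2] = 0x8C, P'[3] = 0xD8, P'[4] = 0xB2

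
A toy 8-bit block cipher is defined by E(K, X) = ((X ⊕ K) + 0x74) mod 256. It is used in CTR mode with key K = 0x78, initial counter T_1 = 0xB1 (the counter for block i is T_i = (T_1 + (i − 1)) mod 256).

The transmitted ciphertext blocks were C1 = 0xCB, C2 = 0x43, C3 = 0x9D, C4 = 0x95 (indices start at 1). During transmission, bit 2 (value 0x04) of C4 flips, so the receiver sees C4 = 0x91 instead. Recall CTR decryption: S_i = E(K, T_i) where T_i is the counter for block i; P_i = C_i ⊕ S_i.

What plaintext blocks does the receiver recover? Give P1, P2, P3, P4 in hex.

P1 = 0xF6, P2 = 0x7D, P3 = 0xA2, P4 = 0xD1

Only C4 changed, to 0x91. In CTR, a change in C_i flips the same bit in P_i only; the keystream is unaffected. Decrypting the received ciphertext:
P1: T = 0xB1, S = E(K, T) = 0x3D; 0xCB ⊕ 0x3D = 0xF6.
P2: T = 0xB2, S = E(K, T) = 0x3E; 0x43 ⊕ 0x3E = 0x7D.
P3: T = 0xB3, S = E(K, T) = 0x3F; 0x9D ⊕ 0x3F = 0xA2.
P4: T = 0xB4, S = E(K, T) = 0x40; 0x91 ⊕ 0x40 = 0xD1.
Blocks that differ from the original plaintext: P4.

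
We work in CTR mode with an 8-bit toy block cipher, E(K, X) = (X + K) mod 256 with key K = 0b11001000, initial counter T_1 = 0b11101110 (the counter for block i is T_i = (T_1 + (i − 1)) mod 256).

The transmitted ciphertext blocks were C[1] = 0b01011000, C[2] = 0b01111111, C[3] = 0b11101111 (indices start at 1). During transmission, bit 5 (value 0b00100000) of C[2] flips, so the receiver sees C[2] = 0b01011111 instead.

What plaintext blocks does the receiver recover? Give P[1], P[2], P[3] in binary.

P[1] = 0b11101110, P[2] = 0b11101000, P[3] = 0b01010111

CTR decryption: S_i = E(K, T_i) where T_i is the counter for block i; P_i = C_i ⊕ S_i.
Only C[2] changed, to 0b01011111. In CTR, a change in C_i flips the same bit in P_i only; the keystream is unaffected. Decrypting the received ciphertext:
P[1]: T = 0b11101110, S = E(K, T) = 0b10110110; 0b01011000 ⊕ 0b10110110 = 0b11101110.
P[2]: T = 0b11101111, S = E(K, T) = 0b10110111; 0b01011111 ⊕ 0b10110111 = 0b11101000.
P[3]: T = 0b11110000, S = E(K, T) = 0b10111000; 0b11101111 ⊕ 0b10111000 = 0b01010111.
Blocks that differ from the original plaintext: P[2].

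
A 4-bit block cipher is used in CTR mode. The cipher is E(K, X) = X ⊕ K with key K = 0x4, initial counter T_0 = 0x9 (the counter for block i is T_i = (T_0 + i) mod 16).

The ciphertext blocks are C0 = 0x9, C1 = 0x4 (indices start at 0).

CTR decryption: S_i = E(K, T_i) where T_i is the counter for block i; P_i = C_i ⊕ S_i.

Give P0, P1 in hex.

P0: T = 0x9, S = E(K, T) = 0xD; 0x9 ⊕ 0xD = 0x4.
P1: T = 0xA, S = E(K, T) = 0xE; 0x4 ⊕ 0xE = 0xA.

P0 = 0x4, P1 = 0xA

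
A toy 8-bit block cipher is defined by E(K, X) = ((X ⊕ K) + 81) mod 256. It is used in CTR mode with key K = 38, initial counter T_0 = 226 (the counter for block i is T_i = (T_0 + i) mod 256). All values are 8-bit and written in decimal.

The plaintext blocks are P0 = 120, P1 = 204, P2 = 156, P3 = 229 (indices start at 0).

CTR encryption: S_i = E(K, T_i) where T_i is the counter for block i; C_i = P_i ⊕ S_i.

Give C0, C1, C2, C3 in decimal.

C0 = 109, C1 = 218, C2 = 143, C3 = 241

C0: T = 226, S = E(K, T) = 21; 120 ⊕ 21 = 109.
C1: T = 227, S = E(K, T) = 22; 204 ⊕ 22 = 218.
C2: T = 228, S = E(K, T) = 19; 156 ⊕ 19 = 143.
C3: T = 229, S = E(K, T) = 20; 229 ⊕ 20 = 241.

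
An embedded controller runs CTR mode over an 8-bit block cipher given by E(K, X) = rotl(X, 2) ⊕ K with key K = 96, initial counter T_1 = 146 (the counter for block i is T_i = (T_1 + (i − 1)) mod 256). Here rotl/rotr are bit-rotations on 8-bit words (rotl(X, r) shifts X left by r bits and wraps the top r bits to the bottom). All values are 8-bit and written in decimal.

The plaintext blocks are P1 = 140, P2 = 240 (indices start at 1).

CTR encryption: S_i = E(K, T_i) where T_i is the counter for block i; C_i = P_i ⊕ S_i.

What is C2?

C1: T = 146, S = E(K, T) = 42; 140 ⊕ 42 = 166.
C2: T = 147, S = E(K, T) = 46; 240 ⊕ 46 = 222.

C2 = 222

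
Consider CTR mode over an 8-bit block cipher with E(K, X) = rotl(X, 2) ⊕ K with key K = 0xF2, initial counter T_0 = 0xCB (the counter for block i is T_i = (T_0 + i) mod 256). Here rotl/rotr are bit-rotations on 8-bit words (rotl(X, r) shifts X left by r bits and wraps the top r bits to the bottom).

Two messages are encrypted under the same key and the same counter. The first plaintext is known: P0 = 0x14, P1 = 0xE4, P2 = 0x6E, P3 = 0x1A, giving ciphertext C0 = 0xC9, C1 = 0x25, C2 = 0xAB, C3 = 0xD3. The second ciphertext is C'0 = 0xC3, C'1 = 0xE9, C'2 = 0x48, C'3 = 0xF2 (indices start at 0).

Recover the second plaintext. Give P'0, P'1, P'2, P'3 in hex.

In CTR with a reused counter, both messages share the same keystream S_i, so C_i ⊕ C'_i = P_i ⊕ P'_i and thus P'_i = P_i ⊕ C_i ⊕ C'_i.
P'0: 0x14 ⊕ 0xC9 ⊕ 0xC3 = 0x1E.
P'1: 0xE4 ⊕ 0x25 ⊕ 0xE9 = 0x28.
P'2: 0x6E ⊕ 0xAB ⊕ 0x48 = 0x8D.
P'3: 0x1A ⊕ 0xD3 ⊕ 0xF2 = 0x3B.

P'0 = 0x1E, P'1 = 0x28, P'2 = 0x8D, P'3 = 0x3B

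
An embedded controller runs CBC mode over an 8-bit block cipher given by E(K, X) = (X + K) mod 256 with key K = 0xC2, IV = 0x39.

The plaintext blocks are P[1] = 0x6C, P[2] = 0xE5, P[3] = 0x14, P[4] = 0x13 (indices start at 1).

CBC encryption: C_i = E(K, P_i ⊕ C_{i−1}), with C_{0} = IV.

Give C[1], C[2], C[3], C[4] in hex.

C[1]: P[1] ⊕ 0x39 = 0x55; E(K, 0x55) = 0x17.
C[2]: P[2] ⊕ 0x17 = 0xF2; E(K, 0xF2) = 0xB4.
C[3]: P[3] ⊕ 0xB4 = 0xA0; E(K, 0xA0) = 0x62.
C[4]: P[4] ⊕ 0x62 = 0x71; E(K, 0x71) = 0x33.

C[1] = 0x17, C[2] = 0xB4, C[3] = 0x62, C[4] = 0x33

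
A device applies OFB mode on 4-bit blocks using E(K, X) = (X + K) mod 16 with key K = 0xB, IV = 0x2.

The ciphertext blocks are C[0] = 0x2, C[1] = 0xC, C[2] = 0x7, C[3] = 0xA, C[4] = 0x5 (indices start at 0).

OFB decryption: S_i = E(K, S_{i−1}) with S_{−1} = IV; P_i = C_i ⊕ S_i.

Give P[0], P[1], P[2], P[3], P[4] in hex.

P[0]: S = E(K, 0x2) = 0xD; 0x2 ⊕ 0xD = 0xF.
P[1]: S = E(K, 0xD) = 0x8; 0xC ⊕ 0x8 = 0x4.
P[2]: S = E(K, 0x8) = 0x3; 0x7 ⊕ 0x3 = 0x4.
P[3]: S = E(K, 0x3) = 0xE; 0xA ⊕ 0xE = 0x4.
P[4]: S = E(K, 0xE) = 0x9; 0x5 ⊕ 0x9 = 0xC.

P[0] = 0xF, P[1] = 0x4, P[2] = 0x4, P[3] = 0x4, P[4] = 0xC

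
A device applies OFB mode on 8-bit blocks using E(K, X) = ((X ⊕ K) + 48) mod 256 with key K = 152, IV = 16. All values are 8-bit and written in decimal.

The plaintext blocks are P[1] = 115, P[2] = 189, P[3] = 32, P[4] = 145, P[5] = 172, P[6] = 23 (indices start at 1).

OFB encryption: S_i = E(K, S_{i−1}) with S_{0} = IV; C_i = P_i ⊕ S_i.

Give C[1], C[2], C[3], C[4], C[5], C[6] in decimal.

C[1] = 203, C[2] = 237, C[3] = 216, C[4] = 1, C[5] = 148, C[6] = 199

C[1]: S = E(K, 16) = 184; 115 ⊕ 184 = 203.
C[2]: S = E(K, 184) = 80; 189 ⊕ 80 = 237.
C[3]: S = E(K, 80) = 248; 32 ⊕ 248 = 216.
C[4]: S = E(K, 248) = 144; 145 ⊕ 144 = 1.
C[5]: S = E(K, 144) = 56; 172 ⊕ 56 = 148.
C[6]: S = E(K, 56) = 208; 23 ⊕ 208 = 199.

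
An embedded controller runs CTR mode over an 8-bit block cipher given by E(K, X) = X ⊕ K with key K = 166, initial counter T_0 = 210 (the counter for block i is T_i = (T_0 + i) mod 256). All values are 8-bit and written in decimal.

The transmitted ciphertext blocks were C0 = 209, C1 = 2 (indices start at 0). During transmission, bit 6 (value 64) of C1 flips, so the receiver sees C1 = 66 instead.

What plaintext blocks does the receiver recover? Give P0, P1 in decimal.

P0 = 165, P1 = 55

CTR decryption: S_i = E(K, T_i) where T_i is the counter for block i; P_i = C_i ⊕ S_i.
Only C1 changed, to 66. In CTR, a change in C_i flips the same bit in P_i only; the keystream is unaffected. Decrypting the received ciphertext:
P0: T = 210, S = E(K, T) = 116; 209 ⊕ 116 = 165.
P1: T = 211, S = E(K, T) = 117; 66 ⊕ 117 = 55.
Blocks that differ from the original plaintext: P1.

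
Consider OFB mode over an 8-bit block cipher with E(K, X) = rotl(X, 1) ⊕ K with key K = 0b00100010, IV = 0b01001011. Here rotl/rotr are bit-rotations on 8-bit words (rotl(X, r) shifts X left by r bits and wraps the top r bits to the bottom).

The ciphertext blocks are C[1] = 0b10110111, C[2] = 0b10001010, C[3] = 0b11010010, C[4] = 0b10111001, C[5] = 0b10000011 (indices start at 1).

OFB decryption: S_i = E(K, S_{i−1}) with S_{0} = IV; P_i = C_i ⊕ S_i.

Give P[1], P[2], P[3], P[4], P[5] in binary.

P[1]: S = E(K, 0b01001011) = 0b10110100; 0b10110111 ⊕ 0b10110100 = 0b00000011.
P[2]: S = E(K, 0b10110100) = 0b01001011; 0b10001010 ⊕ 0b01001011 = 0b11000001.
P[3]: S = E(K, 0b01001011) = 0b10110100; 0b11010010 ⊕ 0b10110100 = 0b01100110.
P[4]: S = E(K, 0b10110100) = 0b01001011; 0b10111001 ⊕ 0b01001011 = 0b11110010.
P[5]: S = E(K, 0b01001011) = 0b10110100; 0b10000011 ⊕ 0b10110100 = 0b00110111.

P[1] = 0b00000011, P[2] = 0b11000001, P[3] = 0b01100110, P[4] = 0b11110010, P[5] = 0b00110111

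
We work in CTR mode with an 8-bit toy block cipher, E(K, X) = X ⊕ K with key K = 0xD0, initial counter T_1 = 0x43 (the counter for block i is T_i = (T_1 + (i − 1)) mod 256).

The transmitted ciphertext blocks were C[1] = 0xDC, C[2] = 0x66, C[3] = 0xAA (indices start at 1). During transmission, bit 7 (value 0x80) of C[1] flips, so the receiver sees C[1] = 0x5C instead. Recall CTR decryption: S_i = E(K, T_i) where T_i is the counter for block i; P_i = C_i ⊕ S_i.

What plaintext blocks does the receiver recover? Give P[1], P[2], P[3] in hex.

Only C[1] changed, to 0x5C. In CTR, a change in C_i flips the same bit in P_i only; the keystream is unaffected. Decrypting the received ciphertext:
P[1]: T = 0x43, S = E(K, T) = 0x93; 0x5C ⊕ 0x93 = 0xCF.
P[2]: T = 0x44, S = E(K, T) = 0x94; 0x66 ⊕ 0x94 = 0xF2.
P[3]: T = 0x45, S = E(K, T) = 0x95; 0xAA ⊕ 0x95 = 0x3F.
Blocks that differ from the original plaintext: P[1].

P[1] = 0xCF, P[2] = 0xF2, P[3] = 0x3F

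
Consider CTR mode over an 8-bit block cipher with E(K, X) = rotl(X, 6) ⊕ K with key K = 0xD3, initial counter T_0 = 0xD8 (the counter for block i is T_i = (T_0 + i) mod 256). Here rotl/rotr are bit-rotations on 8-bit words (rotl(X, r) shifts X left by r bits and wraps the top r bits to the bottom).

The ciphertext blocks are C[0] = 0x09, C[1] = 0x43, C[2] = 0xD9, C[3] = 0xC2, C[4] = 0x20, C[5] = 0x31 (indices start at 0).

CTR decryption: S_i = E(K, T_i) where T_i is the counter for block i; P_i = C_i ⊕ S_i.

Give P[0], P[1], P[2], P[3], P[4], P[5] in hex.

P[0] = 0xEC, P[1] = 0xE6, P[2] = 0xBC, P[3] = 0xE7, P[4] = 0xC4, P[5] = 0x95

P[0]: T = 0xD8, S = E(K, T) = 0xE5; 0x09 ⊕ 0xE5 = 0xEC.
P[1]: T = 0xD9, S = E(K, T) = 0xA5; 0x43 ⊕ 0xA5 = 0xE6.
P[2]: T = 0xDA, S = E(K, T) = 0x65; 0xD9 ⊕ 0x65 = 0xBC.
P[3]: T = 0xDB, S = E(K, T) = 0x25; 0xC2 ⊕ 0x25 = 0xE7.
P[4]: T = 0xDC, S = E(K, T) = 0xE4; 0x20 ⊕ 0xE4 = 0xC4.
P[5]: T = 0xDD, S = E(K, T) = 0xA4; 0x31 ⊕ 0xA4 = 0x95.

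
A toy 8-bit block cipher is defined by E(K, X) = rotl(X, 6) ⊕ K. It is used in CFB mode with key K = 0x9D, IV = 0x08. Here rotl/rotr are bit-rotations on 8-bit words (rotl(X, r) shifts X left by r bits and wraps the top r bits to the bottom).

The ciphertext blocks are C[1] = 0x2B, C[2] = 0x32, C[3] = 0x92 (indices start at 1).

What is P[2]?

P[2] = 0x65

CFB decryption: P_i = C_i ⊕ E(K, C_{i−1}), with C_{0} = IV.
P[2]: E(K, 0x2B) = 0x57; 0x32 ⊕ 0x57 = 0x65.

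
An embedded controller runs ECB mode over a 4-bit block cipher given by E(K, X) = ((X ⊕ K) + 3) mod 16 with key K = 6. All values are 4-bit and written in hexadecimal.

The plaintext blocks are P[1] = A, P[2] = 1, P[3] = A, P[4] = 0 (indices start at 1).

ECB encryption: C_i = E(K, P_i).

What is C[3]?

C[3]: E(K, A) = F.

C[3] = F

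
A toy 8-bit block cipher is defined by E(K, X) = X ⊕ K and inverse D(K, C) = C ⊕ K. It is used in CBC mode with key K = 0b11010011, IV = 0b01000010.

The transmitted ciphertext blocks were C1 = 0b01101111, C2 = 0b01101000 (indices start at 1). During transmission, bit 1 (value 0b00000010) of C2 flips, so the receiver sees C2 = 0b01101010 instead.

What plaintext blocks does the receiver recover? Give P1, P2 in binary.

CBC decryption: P_i = D(K, C_i) ⊕ C_{i−1}, with C_{0} = IV.
Only C2 changed, to 0b01101010. In CBC, a change in C_i garbles P_i and flips the same bit in P_{i+1}. Decrypting the received ciphertext:
P1: D(K, 0b01101111) = 0b10111100; 0b10111100 ⊕ 0b01000010 = 0b11111110.
P2: D(K, 0b01101010) = 0b10111001; 0b10111001 ⊕ 0b01101111 = 0b11010110.
Blocks that differ from the original plaintext: P2.

P1 = 0b11111110, P2 = 0b11010110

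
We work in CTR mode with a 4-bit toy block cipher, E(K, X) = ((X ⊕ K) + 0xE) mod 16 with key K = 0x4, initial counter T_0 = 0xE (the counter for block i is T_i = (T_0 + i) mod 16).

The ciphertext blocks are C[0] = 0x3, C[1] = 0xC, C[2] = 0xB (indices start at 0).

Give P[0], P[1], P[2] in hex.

P[0] = 0xB, P[1] = 0x5, P[2] = 0x9

CTR decryption: S_i = E(K, T_i) where T_i is the counter for block i; P_i = C_i ⊕ S_i.
P[0]: T = 0xE, S = E(K, T) = 0x8; 0x3 ⊕ 0x8 = 0xB.
P[1]: T = 0xF, S = E(K, T) = 0x9; 0xC ⊕ 0x9 = 0x5.
P[2]: T = 0x0, S = E(K, T) = 0x2; 0xB ⊕ 0x2 = 0x9.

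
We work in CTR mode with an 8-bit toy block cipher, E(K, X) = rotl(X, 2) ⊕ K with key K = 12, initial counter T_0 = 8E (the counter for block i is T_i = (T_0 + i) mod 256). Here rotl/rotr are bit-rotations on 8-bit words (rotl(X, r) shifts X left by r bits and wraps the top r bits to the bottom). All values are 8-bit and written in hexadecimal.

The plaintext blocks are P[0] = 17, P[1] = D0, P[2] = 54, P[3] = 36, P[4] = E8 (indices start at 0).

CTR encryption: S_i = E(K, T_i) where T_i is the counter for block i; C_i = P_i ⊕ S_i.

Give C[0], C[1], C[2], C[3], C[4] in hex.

C[0]: T = 8E, S = E(K, T) = 28; 17 ⊕ 28 = 3F.
C[1]: T = 8F, S = E(K, T) = 2C; D0 ⊕ 2C = FC.
C[2]: T = 90, S = E(K, T) = 50; 54 ⊕ 50 = 04.
C[3]: T = 91, S = E(K, T) = 54; 36 ⊕ 54 = 62.
C[4]: T = 92, S = E(K, T) = 58; E8 ⊕ 58 = B0.

C[0] = 3F, C[1] = FC, C[2] = 04, C[3] = 62, C[4] = B0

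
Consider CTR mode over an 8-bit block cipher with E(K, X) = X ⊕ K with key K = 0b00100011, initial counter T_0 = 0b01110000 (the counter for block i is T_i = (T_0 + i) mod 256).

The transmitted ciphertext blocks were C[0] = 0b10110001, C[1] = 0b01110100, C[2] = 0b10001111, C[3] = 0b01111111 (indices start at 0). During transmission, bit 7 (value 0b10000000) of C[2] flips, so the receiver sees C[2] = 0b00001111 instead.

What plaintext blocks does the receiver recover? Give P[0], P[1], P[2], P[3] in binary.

P[0] = 0b11100010, P[1] = 0b00100110, P[2] = 0b01011110, P[3] = 0b00101111

CTR decryption: S_i = E(K, T_i) where T_i is the counter for block i; P_i = C_i ⊕ S_i.
Only C[2] changed, to 0b00001111. In CTR, a change in C_i flips the same bit in P_i only; the keystream is unaffected. Decrypting the received ciphertext:
P[0]: T = 0b01110000, S = E(K, T) = 0b01010011; 0b10110001 ⊕ 0b01010011 = 0b11100010.
P[1]: T = 0b01110001, S = E(K, T) = 0b01010010; 0b01110100 ⊕ 0b01010010 = 0b00100110.
P[2]: T = 0b01110010, S = E(K, T) = 0b01010001; 0b00001111 ⊕ 0b01010001 = 0b01011110.
P[3]: T = 0b01110011, S = E(K, T) = 0b01010000; 0b01111111 ⊕ 0b01010000 = 0b00101111.
Blocks that differ from the original plaintext: P[2].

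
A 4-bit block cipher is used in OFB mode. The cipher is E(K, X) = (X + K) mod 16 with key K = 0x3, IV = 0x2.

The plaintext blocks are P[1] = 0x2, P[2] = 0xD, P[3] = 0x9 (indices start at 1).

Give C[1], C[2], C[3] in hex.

OFB encryption: S_i = E(K, S_{i−1}) with S_{0} = IV; C_i = P_i ⊕ S_i.
C[1]: S = E(K, 0x2) = 0x5; 0x2 ⊕ 0x5 = 0x7.
C[2]: S = E(K, 0x5) = 0x8; 0xD ⊕ 0x8 = 0x5.
C[3]: S = E(K, 0x8) = 0xB; 0x9 ⊕ 0xB = 0x2.

C[1] = 0x7, C[2] = 0x5, C[3] = 0x2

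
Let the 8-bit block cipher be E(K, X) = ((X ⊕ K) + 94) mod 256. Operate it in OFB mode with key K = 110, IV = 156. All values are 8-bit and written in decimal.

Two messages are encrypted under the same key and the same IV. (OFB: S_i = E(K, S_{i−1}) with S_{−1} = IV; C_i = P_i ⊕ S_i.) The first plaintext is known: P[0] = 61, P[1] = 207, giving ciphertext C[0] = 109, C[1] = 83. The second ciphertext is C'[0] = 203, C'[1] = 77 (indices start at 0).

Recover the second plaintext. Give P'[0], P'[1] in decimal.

P'[0] = 155, P'[1] = 209

In OFB with a reused IV, both messages share the same keystream S_i, so C_i ⊕ C'_i = P_i ⊕ P'_i and thus P'_i = P_i ⊕ C_i ⊕ C'_i.
P'[0]: 61 ⊕ 109 ⊕ 203 = 155.
P'[1]: 207 ⊕ 83 ⊕ 77 = 209.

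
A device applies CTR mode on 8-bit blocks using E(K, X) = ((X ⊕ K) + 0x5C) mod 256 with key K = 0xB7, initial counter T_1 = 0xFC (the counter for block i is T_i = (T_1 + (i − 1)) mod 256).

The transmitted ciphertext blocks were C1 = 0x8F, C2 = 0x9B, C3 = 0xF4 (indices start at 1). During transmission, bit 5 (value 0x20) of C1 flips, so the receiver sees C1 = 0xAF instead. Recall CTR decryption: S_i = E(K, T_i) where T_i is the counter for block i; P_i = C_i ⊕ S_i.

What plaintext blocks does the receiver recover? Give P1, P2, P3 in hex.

P1 = 0x08, P2 = 0x3D, P3 = 0x51

Only C1 changed, to 0xAF. In CTR, a change in C_i flips the same bit in P_i only; the keystream is unaffected. Decrypting the received ciphertext:
P1: T = 0xFC, S = E(K, T) = 0xA7; 0xAF ⊕ 0xA7 = 0x08.
P2: T = 0xFD, S = E(K, T) = 0xA6; 0x9B ⊕ 0xA6 = 0x3D.
P3: T = 0xFE, S = E(K, T) = 0xA5; 0xF4 ⊕ 0xA5 = 0x51.
Blocks that differ from the original plaintext: P1.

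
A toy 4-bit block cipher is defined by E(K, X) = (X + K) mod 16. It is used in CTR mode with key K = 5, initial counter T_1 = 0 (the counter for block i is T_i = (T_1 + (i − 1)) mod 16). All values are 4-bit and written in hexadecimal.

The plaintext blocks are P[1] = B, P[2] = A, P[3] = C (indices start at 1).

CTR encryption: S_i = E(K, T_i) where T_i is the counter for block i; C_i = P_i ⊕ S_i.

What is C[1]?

C[1] = E

C[1]: T = 0, S = E(K, T) = 5; B ⊕ 5 = E.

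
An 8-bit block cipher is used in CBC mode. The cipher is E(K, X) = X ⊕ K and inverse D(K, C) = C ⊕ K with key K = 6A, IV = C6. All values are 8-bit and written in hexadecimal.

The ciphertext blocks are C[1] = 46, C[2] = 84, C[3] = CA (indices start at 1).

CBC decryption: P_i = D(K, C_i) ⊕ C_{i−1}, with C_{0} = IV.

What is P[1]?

P[1] = EA

P[1]: D(K, 46) = 2C; 2C ⊕ C6 = EA.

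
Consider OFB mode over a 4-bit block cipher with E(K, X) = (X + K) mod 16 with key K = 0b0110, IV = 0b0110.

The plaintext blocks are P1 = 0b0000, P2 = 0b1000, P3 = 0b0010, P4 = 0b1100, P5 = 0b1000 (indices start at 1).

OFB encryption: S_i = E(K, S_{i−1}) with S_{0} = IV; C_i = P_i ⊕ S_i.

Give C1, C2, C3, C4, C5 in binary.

C1 = 0b1100, C2 = 0b1010, C3 = 0b1010, C4 = 0b0010, C5 = 0b1100

C1: S = E(K, 0b0110) = 0b1100; 0b0000 ⊕ 0b1100 = 0b1100.
C2: S = E(K, 0b1100) = 0b0010; 0b1000 ⊕ 0b0010 = 0b1010.
C3: S = E(K, 0b0010) = 0b1000; 0b0010 ⊕ 0b1000 = 0b1010.
C4: S = E(K, 0b1000) = 0b1110; 0b1100 ⊕ 0b1110 = 0b0010.
C5: S = E(K, 0b1110) = 0b0100; 0b1000 ⊕ 0b0100 = 0b1100.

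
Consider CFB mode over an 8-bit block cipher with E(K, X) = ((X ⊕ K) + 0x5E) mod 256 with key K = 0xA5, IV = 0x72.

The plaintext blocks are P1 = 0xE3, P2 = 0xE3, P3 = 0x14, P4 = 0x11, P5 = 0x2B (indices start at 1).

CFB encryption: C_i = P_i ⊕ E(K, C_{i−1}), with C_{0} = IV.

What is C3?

C1: E(K, 0x72) = 0x35; 0xE3 ⊕ 0x35 = 0xD6.
C2: E(K, 0xD6) = 0xD1; 0xE3 ⊕ 0xD1 = 0x32.
C3: E(K, 0x32) = 0xF5; 0x14 ⊕ 0xF5 = 0xE1.

C3 = 0xE1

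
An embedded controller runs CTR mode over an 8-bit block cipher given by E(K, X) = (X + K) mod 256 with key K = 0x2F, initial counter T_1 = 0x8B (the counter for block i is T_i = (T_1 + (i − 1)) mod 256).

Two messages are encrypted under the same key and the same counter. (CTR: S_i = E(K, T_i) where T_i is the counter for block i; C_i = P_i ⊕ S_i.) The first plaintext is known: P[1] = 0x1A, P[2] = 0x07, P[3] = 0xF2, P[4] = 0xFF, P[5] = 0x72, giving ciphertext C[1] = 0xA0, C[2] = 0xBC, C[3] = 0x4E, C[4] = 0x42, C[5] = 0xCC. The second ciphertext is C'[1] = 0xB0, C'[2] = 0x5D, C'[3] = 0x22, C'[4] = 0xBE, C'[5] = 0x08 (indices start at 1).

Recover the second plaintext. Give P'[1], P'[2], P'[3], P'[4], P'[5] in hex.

P'[1] = 0x0A, P'[2] = 0xE6, P'[3] = 0x9E, P'[4] = 0x03, P'[5] = 0xB6

In CTR with a reused counter, both messages share the same keystream S_i, so C_i ⊕ C'_i = P_i ⊕ P'_i and thus P'_i = P_i ⊕ C_i ⊕ C'_i.
P'[1]: 0x1A ⊕ 0xA0 ⊕ 0xB0 = 0x0A.
P'[2]: 0x07 ⊕ 0xBC ⊕ 0x5D = 0xE6.
P'[3]: 0xF2 ⊕ 0x4E ⊕ 0x22 = 0x9E.
P'[4]: 0xFF ⊕ 0x42 ⊕ 0xBE = 0x03.
P'[5]: 0x72 ⊕ 0xCC ⊕ 0x08 = 0xB6.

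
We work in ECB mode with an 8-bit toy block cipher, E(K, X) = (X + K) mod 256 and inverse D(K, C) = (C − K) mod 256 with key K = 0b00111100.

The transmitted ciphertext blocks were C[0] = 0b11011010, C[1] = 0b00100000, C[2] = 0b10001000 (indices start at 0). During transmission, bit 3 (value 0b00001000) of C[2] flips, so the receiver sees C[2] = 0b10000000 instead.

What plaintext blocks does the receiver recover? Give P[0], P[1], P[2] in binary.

P[0] = 0b10011110, P[1] = 0b11100100, P[2] = 0b01000100

ECB decryption: P_i = D(K, C_i).
Only C[2] changed, to 0b10000000. In ECB, a change in C_i affects only P_i. Decrypting the received ciphertext:
P[0]: D(K, 0b11011010) = 0b10011110.
P[1]: D(K, 0b00100000) = 0b11100100.
P[2]: D(K, 0b10000000) = 0b01000100.
Blocks that differ from the original plaintext: P[2].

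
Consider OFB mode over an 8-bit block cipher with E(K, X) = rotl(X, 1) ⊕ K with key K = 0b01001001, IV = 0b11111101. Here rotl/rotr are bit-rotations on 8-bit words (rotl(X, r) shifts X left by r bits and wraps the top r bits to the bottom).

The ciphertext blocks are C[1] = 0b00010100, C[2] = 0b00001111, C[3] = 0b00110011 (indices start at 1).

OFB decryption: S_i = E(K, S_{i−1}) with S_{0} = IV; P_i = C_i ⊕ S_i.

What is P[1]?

P[1]: S = E(K, 0b11111101) = 0b10110010; 0b00010100 ⊕ 0b10110010 = 0b10100110.

P[1] = 0b10100110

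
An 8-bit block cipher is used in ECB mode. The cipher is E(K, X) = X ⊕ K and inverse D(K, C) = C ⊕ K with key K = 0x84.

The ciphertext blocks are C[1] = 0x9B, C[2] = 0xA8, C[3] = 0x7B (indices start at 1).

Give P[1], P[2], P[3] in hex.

P[1] = 0x1F, P[2] = 0x2C, P[3] = 0xFF

ECB decryption: P_i = D(K, C_i).
P[1]: D(K, 0x9B) = 0x1F.
P[2]: D(K, 0xA8) = 0x2C.
P[3]: D(K, 0x7B) = 0xFF.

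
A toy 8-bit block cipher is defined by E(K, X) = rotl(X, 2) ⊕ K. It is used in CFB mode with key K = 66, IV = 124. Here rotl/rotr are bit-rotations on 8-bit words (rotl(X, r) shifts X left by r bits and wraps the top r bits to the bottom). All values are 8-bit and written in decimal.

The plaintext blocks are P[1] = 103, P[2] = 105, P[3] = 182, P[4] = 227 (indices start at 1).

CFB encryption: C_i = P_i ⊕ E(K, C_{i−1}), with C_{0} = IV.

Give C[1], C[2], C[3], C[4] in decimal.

C[1] = 212, C[2] = 120, C[3] = 21, C[4] = 245

C[1]: E(K, 124) = 179; 103 ⊕ 179 = 212.
C[2]: E(K, 212) = 17; 105 ⊕ 17 = 120.
C[3]: E(K, 120) = 163; 182 ⊕ 163 = 21.
C[4]: E(K, 21) = 22; 227 ⊕ 22 = 245.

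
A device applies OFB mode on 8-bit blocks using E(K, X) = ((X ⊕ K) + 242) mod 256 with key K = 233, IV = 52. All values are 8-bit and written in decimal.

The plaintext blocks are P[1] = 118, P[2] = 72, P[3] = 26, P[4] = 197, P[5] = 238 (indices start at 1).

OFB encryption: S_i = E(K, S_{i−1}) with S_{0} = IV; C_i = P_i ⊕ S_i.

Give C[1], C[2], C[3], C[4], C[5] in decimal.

C[1]: S = E(K, 52) = 207; 118 ⊕ 207 = 185.
C[2]: S = E(K, 207) = 24; 72 ⊕ 24 = 80.
C[3]: S = E(K, 24) = 227; 26 ⊕ 227 = 249.
C[4]: S = E(K, 227) = 252; 197 ⊕ 252 = 57.
C[5]: S = E(K, 252) = 7; 238 ⊕ 7 = 233.

C[1] = 185, C[2] = 80, C[3] = 249, C[4] = 57, C[5] = 233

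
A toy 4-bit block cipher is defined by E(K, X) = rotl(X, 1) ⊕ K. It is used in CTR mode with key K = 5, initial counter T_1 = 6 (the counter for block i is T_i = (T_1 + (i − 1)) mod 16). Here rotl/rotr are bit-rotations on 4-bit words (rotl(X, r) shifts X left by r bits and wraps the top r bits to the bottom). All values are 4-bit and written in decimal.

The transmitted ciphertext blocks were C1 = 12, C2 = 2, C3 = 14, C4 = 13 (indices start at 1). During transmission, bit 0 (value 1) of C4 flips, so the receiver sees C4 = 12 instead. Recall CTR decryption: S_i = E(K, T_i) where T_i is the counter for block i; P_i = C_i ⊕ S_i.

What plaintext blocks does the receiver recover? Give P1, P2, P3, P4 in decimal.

P1 = 5, P2 = 9, P3 = 10, P4 = 10

Only C4 changed, to 12. In CTR, a change in C_i flips the same bit in P_i only; the keystream is unaffected. Decrypting the received ciphertext:
P1: T = 6, S = E(K, T) = 9; 12 ⊕ 9 = 5.
P2: T = 7, S = E(K, T) = 11; 2 ⊕ 11 = 9.
P3: T = 8, S = E(K, T) = 4; 14 ⊕ 4 = 10.
P4: T = 9, S = E(K, T) = 6; 12 ⊕ 6 = 10.
Blocks that differ from the original plaintext: P4.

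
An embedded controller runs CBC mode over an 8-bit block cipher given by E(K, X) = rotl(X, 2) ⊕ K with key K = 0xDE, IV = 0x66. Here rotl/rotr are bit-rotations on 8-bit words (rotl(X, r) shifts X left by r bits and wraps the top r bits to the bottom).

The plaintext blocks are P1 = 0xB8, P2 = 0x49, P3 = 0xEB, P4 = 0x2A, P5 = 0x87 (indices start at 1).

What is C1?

CBC encryption: C_i = E(K, P_i ⊕ C_{i−1}), with C_{0} = IV.
C1: P1 ⊕ 0x66 = 0xDE; E(K, 0xDE) = 0xA5.

C1 = 0xA5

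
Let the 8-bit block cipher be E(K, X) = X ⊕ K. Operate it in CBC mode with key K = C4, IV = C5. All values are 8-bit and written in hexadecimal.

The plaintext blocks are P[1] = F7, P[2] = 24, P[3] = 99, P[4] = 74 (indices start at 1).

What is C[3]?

CBC encryption: C_i = E(K, P_i ⊕ C_{i−1}), with C_{0} = IV.
C[1]: P[1] ⊕ C5 = 32; E(K, 32) = F6.
C[2]: P[2] ⊕ F6 = D2; E(K, D2) = 16.
C[3]: P[3] ⊕ 16 = 8F; E(K, 8F) = 4B.

C[3] = 4B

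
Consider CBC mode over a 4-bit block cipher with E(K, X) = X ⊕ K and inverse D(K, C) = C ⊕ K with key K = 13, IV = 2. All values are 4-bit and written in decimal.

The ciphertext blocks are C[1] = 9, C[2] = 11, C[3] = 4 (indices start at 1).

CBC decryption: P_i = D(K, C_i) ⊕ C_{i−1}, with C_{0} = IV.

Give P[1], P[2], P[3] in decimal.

P[1]: D(K, 9) = 4; 4 ⊕ 2 = 6.
P[2]: D(K, 11) = 6; 6 ⊕ 9 = 15.
P[3]: D(K, 4) = 9; 9 ⊕ 11 = 2.

P[1] = 6, P[2] = 15, P[3] = 2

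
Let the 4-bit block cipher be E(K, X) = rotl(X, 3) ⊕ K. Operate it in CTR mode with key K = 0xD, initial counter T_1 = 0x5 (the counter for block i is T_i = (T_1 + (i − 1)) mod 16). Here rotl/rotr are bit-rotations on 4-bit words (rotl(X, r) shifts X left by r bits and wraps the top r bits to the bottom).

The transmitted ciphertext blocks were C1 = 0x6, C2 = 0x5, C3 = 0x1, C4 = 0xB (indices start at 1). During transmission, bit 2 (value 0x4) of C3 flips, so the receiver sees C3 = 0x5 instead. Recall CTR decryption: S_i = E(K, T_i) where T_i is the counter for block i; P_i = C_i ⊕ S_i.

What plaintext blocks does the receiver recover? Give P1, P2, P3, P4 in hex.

Only C3 changed, to 0x5. In CTR, a change in C_i flips the same bit in P_i only; the keystream is unaffected. Decrypting the received ciphertext:
P1: T = 0x5, S = E(K, T) = 0x7; 0x6 ⊕ 0x7 = 0x1.
P2: T = 0x6, S = E(K, T) = 0xE; 0x5 ⊕ 0xE = 0xB.
P3: T = 0x7, S = E(K, T) = 0x6; 0x5 ⊕ 0x6 = 0x3.
P4: T = 0x8, S = E(K, T) = 0x9; 0xB ⊕ 0x9 = 0x2.
Blocks that differ from the original plaintext: P3.

P1 = 0x1, P2 = 0xB, P3 = 0x3, P4 = 0x2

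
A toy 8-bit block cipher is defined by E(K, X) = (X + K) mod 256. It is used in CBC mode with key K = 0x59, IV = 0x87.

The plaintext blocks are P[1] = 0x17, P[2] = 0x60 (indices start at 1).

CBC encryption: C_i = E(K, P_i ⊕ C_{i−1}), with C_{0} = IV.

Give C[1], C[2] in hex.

C[1] = 0xE9, C[2] = 0xE2

C[1]: P[1] ⊕ 0x87 = 0x90; E(K, 0x90) = 0xE9.
C[2]: P[2] ⊕ 0xE9 = 0x89; E(K, 0x89) = 0xE2.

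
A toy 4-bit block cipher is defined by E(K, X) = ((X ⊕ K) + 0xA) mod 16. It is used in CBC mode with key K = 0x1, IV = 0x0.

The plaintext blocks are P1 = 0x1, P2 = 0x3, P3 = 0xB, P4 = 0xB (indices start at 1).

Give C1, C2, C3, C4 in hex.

C1 = 0xA, C2 = 0x2, C3 = 0x2, C4 = 0x2

CBC encryption: C_i = E(K, P_i ⊕ C_{i−1}), with C_{0} = IV.
C1: P1 ⊕ 0x0 = 0x1; E(K, 0x1) = 0xA.
C2: P2 ⊕ 0xA = 0x9; E(K, 0x9) = 0x2.
C3: P3 ⊕ 0x2 = 0x9; E(K, 0x9) = 0x2.
C4: P4 ⊕ 0x2 = 0x9; E(K, 0x9) = 0x2.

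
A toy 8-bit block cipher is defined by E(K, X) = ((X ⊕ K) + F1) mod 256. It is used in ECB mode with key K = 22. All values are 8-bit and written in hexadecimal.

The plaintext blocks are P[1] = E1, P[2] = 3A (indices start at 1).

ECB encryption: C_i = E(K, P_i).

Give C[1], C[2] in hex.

C[1] = B4, C[2] = 09

C[1]: E(K, E1) = B4.
C[2]: E(K, 3A) = 09.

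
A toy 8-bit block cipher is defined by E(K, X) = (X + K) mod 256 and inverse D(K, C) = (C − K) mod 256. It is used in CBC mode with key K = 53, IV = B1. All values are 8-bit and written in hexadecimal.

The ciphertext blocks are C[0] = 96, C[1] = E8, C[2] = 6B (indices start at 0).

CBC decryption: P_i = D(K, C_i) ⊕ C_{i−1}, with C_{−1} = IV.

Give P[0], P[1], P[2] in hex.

P[0]: D(K, 96) = 43; 43 ⊕ B1 = F2.
P[1]: D(K, E8) = 95; 95 ⊕ 96 = 03.
P[2]: D(K, 6B) = 18; 18 ⊕ E8 = F0.

P[0] = F2, P[1] = 03, P[2] = F0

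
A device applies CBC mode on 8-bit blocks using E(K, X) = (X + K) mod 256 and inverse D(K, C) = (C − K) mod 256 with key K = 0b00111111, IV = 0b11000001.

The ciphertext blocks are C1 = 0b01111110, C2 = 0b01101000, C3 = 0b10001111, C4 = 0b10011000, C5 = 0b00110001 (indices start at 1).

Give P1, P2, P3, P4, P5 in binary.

CBC decryption: P_i = D(K, C_i) ⊕ C_{i−1}, with C_{0} = IV.
P1: D(K, 0b01111110) = 0b00111111; 0b00111111 ⊕ 0b11000001 = 0b11111110.
P2: D(K, 0b01101000) = 0b00101001; 0b00101001 ⊕ 0b01111110 = 0b01010111.
P3: D(K, 0b10001111) = 0b01010000; 0b01010000 ⊕ 0b01101000 = 0b00111000.
P4: D(K, 0b10011000) = 0b01011001; 0b01011001 ⊕ 0b10001111 = 0b11010110.
P5: D(K, 0b00110001) = 0b11110010; 0b11110010 ⊕ 0b10011000 = 0b01101010.

P1 = 0b11111110, P2 = 0b01010111, P3 = 0b00111000, P4 = 0b11010110, P5 = 0b01101010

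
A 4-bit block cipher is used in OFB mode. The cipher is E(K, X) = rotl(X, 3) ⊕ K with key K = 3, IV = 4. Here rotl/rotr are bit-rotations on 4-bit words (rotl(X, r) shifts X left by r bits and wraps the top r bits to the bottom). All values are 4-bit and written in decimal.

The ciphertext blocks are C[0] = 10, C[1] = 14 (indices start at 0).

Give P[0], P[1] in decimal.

P[0] = 11, P[1] = 5

OFB decryption: S_i = E(K, S_{i−1}) with S_{−1} = IV; P_i = C_i ⊕ S_i.
P[0]: S = E(K, 4) = 1; 10 ⊕ 1 = 11.
P[1]: S = E(K, 1) = 11; 14 ⊕ 11 = 5.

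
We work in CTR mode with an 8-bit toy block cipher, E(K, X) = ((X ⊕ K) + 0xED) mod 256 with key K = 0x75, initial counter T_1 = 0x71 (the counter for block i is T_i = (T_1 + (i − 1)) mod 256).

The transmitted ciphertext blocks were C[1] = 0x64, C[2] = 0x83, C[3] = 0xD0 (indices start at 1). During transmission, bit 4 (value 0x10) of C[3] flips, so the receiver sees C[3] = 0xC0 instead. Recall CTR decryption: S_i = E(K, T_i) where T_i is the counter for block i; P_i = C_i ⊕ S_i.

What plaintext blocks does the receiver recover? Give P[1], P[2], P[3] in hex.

P[1] = 0x95, P[2] = 0x77, P[3] = 0x33

Only C[3] changed, to 0xC0. In CTR, a change in C_i flips the same bit in P_i only; the keystream is unaffected. Decrypting the received ciphertext:
P[1]: T = 0x71, S = E(K, T) = 0xF1; 0x64 ⊕ 0xF1 = 0x95.
P[2]: T = 0x72, S = E(K, T) = 0xF4; 0x83 ⊕ 0xF4 = 0x77.
P[3]: T = 0x73, S = E(K, T) = 0xF3; 0xC0 ⊕ 0xF3 = 0x33.
Blocks that differ from the original plaintext: P[3].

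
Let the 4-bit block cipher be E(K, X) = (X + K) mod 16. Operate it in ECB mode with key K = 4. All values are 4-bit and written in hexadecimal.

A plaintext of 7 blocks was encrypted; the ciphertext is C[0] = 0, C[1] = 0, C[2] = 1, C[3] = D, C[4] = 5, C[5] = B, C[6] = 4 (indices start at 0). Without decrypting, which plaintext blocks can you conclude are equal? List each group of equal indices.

ECB encrypts each block independently with the same key, so equal ciphertext blocks imply equal plaintext blocks.
C[0] = C[1] = 0, so P[0] = P[1].

P[0] = P[1]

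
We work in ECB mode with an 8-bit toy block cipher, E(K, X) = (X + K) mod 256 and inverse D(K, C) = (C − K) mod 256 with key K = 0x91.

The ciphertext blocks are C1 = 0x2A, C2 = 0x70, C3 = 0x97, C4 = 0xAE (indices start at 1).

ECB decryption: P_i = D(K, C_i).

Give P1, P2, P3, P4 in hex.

P1 = 0x99, P2 = 0xDF, P3 = 0x06, P4 = 0x1D

P1: D(K, 0x2A) = 0x99.
P2: D(K, 0x70) = 0xDF.
P3: D(K, 0x97) = 0x06.
P4: D(K, 0xAE) = 0x1D.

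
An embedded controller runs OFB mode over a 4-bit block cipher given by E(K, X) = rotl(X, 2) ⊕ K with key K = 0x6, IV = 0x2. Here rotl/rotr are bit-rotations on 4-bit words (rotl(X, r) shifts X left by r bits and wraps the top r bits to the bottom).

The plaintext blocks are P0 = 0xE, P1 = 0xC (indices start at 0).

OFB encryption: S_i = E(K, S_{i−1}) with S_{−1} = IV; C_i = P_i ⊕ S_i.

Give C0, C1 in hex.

C0: S = E(K, 0x2) = 0xE; 0xE ⊕ 0xE = 0x0.
C1: S = E(K, 0xE) = 0xD; 0xC ⊕ 0xD = 0x1.

C0 = 0x0, C1 = 0x1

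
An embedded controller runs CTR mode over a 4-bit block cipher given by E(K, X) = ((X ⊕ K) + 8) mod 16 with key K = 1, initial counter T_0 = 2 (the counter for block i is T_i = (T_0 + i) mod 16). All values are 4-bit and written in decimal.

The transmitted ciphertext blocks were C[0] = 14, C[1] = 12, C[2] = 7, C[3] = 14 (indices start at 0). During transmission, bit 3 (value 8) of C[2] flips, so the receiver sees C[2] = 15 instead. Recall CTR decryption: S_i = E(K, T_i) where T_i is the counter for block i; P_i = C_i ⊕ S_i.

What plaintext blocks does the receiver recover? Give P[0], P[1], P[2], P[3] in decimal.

P[0] = 5, P[1] = 6, P[2] = 2, P[3] = 2

Only C[2] changed, to 15. In CTR, a change in C_i flips the same bit in P_i only; the keystream is unaffected. Decrypting the received ciphertext:
P[0]: T = 2, S = E(K, T) = 11; 14 ⊕ 11 = 5.
P[1]: T = 3, S = E(K, T) = 10; 12 ⊕ 10 = 6.
P[2]: T = 4, S = E(K, T) = 13; 15 ⊕ 13 = 2.
P[3]: T = 5, S = E(K, T) = 12; 14 ⊕ 12 = 2.
Blocks that differ from the original plaintext: P[2].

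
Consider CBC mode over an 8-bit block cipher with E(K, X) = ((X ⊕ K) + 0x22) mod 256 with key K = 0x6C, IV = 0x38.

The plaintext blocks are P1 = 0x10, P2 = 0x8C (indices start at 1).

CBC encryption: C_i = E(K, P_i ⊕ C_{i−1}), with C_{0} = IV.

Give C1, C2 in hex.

C1: P1 ⊕ 0x38 = 0x28; E(K, 0x28) = 0x66.
C2: P2 ⊕ 0x66 = 0xEA; E(K, 0xEA) = 0xA8.

C1 = 0x66, C2 = 0xA8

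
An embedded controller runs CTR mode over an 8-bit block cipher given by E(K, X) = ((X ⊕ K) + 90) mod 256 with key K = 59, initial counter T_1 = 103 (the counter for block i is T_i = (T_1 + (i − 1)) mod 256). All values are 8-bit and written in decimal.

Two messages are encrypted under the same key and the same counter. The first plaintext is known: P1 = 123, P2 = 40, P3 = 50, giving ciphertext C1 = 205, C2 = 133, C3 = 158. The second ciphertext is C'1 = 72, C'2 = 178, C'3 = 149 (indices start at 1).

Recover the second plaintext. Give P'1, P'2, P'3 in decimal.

In CTR with a reused counter, both messages share the same keystream S_i, so C_i ⊕ C'_i = P_i ⊕ P'_i and thus P'_i = P_i ⊕ C_i ⊕ C'_i.
P'1: 123 ⊕ 205 ⊕ 72 = 254.
P'2: 40 ⊕ 133 ⊕ 178 = 31.
P'3: 50 ⊕ 158 ⊕ 149 = 57.

P'1 = 254, P'2 = 31, P'3 = 57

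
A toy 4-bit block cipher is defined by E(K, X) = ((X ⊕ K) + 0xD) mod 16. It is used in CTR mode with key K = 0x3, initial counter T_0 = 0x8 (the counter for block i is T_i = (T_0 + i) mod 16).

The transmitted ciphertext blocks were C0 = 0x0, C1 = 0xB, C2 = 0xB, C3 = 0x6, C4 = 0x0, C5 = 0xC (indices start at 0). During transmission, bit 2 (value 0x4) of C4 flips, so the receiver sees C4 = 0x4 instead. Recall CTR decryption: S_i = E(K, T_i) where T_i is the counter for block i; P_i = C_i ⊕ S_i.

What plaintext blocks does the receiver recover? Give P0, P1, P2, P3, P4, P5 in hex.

P0 = 0x8, P1 = 0xC, P2 = 0xD, P3 = 0x3, P4 = 0x8, P5 = 0x7

Only C4 changed, to 0x4. In CTR, a change in C_i flips the same bit in P_i only; the keystream is unaffected. Decrypting the received ciphertext:
P0: T = 0x8, S = E(K, T) = 0x8; 0x0 ⊕ 0x8 = 0x8.
P1: T = 0x9, S = E(K, T) = 0x7; 0xB ⊕ 0x7 = 0xC.
P2: T = 0xA, S = E(K, T) = 0x6; 0xB ⊕ 0x6 = 0xD.
P3: T = 0xB, S = E(K, T) = 0x5; 0x6 ⊕ 0x5 = 0x3.
P4: T = 0xC, S = E(K, T) = 0xC; 0x4 ⊕ 0xC = 0x8.
P5: T = 0xD, S = E(K, T) = 0xB; 0xC ⊕ 0xB = 0x7.
Blocks that differ from the original plaintext: P4.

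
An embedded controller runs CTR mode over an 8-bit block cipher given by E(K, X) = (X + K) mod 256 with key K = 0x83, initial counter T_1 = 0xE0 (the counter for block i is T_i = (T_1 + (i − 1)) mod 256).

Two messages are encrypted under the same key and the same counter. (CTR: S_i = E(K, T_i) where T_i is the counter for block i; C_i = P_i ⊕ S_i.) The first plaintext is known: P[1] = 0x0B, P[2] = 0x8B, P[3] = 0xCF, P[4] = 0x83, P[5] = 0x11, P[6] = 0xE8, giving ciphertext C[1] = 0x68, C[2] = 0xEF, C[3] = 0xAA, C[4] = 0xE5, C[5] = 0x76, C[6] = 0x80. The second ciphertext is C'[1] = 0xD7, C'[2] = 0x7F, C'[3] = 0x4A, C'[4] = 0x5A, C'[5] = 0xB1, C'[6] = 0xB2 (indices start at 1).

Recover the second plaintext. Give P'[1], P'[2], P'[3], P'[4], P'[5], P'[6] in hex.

In CTR with a reused counter, both messages share the same keystream S_i, so C_i ⊕ C'_i = P_i ⊕ P'_i and thus P'_i = P_i ⊕ C_i ⊕ C'_i.
P'[1]: 0x0B ⊕ 0x68 ⊕ 0xD7 = 0xB4.
P'[2]: 0x8B ⊕ 0xEF ⊕ 0x7F = 0x1B.
P'[3]: 0xCF ⊕ 0xAA ⊕ 0x4A = 0x2F.
P'[4]: 0x83 ⊕ 0xE5 ⊕ 0x5A = 0x3C.
P'[5]: 0x11 ⊕ 0x76 ⊕ 0xB1 = 0xD6.
P'[6]: 0xE8 ⊕ 0x80 ⊕ 0xB2 = 0xDA.

P'[1] = 0xB4, P'[2] = 0x1B, P'[3] = 0x2F, P'[4] = 0x3C, P'[5] = 0xD6, P'[6] = 0xDA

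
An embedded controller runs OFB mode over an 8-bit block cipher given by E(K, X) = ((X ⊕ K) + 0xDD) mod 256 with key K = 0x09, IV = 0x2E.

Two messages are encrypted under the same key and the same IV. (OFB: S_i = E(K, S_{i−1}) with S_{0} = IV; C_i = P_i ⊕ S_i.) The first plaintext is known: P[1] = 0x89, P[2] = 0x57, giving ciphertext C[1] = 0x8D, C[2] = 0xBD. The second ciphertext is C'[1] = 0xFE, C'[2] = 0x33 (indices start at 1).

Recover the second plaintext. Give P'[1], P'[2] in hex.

In OFB with a reused IV, both messages share the same keystream S_i, so C_i ⊕ C'_i = P_i ⊕ P'_i and thus P'_i = P_i ⊕ C_i ⊕ C'_i.
P'[1]: 0x89 ⊕ 0x8D ⊕ 0xFE = 0xFA.
P'[2]: 0x57 ⊕ 0xBD ⊕ 0x33 = 0xD9.

P'[1] = 0xFA, P'[2] = 0xD9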